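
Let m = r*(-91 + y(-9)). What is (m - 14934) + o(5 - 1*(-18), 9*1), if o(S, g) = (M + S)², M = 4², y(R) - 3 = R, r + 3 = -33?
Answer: -9921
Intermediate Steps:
r = -36 (r = -3 - 33 = -36)
y(R) = 3 + R
M = 16
o(S, g) = (16 + S)²
m = 3492 (m = -36*(-91 + (3 - 9)) = -36*(-91 - 6) = -36*(-97) = 3492)
(m - 14934) + o(5 - 1*(-18), 9*1) = (3492 - 14934) + (16 + (5 - 1*(-18)))² = -11442 + (16 + (5 + 18))² = -11442 + (16 + 23)² = -11442 + 39² = -11442 + 1521 = -9921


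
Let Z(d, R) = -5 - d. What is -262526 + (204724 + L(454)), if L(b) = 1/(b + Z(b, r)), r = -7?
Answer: -289011/5 ≈ -57802.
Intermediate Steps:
L(b) = -⅕ (L(b) = 1/(b + (-5 - b)) = 1/(-5) = -⅕)
-262526 + (204724 + L(454)) = -262526 + (204724 - ⅕) = -262526 + 1023619/5 = -289011/5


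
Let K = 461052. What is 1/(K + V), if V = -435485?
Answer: 1/25567 ≈ 3.9113e-5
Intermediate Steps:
1/(K + V) = 1/(461052 - 435485) = 1/25567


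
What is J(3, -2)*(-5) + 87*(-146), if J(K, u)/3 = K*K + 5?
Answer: -12912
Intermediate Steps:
J(K, u) = 15 + 3*K**2 (J(K, u) = 3*(K*K + 5) = 3*(K**2 + 5) = 3*(5 + K**2) = 15 + 3*K**2)
J(3, -2)*(-5) + 87*(-146) = (15 + 3*3**2)*(-5) + 87*(-146) = (15 + 3*9)*(-5) - 12702 = (15 + 27)*(-5) - 12702 = 42*(-5) - 12702 = -210 - 12702 = -12912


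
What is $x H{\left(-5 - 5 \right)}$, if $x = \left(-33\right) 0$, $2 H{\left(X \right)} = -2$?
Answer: $0$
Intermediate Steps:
$H{\left(X \right)} = -1$ ($H{\left(X \right)} = \frac{1}{2} \left(-2\right) = -1$)
$x = 0$
$x H{\left(-5 - 5 \right)} = 0 \left(-1\right) = 0$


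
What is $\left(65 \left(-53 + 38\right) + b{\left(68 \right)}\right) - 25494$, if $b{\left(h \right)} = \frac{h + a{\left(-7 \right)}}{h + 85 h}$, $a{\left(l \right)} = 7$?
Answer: $- \frac{154790637}{5848} \approx -26469.0$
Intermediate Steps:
$b{\left(h \right)} = \frac{7 + h}{86 h}$ ($b{\left(h \right)} = \frac{h + 7}{h + 85 h} = \frac{7 + h}{86 h}$)
$\left(65 \left(-53 + 38\right) + b{\left(68 \right)}\right) - 25494 = \left(65 \left(-53 + 38\right) + \frac{7 + 68}{86 \cdot 68}\right) - 25494 = \left(65 \left(-15\right) + \frac{1}{86} \cdot \frac{1}{68} \cdot 75\right) - 25494 = \left(-975 + \frac{75}{5848}\right) - 25494 = - \frac{5701725}{5848} - 25494 = - \frac{154790637}{5848}$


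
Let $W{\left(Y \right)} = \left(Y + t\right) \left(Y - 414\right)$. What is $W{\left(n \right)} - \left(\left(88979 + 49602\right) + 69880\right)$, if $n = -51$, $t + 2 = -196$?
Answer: $-92676$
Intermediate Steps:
$t = -198$ ($t = -2 - 196 = -198$)
$W{\left(Y \right)} = \left(-414 + Y\right) \left(-198 + Y\right)$ ($W{\left(Y \right)} = \left(Y - 198\right) \left(Y - 414\right) = \left(-198 + Y\right) \left(-414 + Y\right) = \left(-414 + Y\right) \left(-198 + Y\right)$)
$W{\left(n \right)} - \left(\left(88979 + 49602\right) + 69880\right) = \left(81972 + \left(-51\right)^{2} - -31212\right) - \left(\left(88979 + 49602\right) + 69880\right) = \left(81972 + 2601 + 31212\right) - \left(138581 + 69880\right) = 115785 - 208461 = -92676$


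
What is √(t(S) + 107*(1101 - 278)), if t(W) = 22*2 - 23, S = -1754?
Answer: √88082 ≈ 296.79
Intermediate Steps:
t(W) = 21 (t(W) = 44 - 23 = 21)
√(t(S) + 107*(1101 - 278)) = √(21 + 107*(1101 - 278)) = √(21 + 107*823) = √(21 + 88061) = √88082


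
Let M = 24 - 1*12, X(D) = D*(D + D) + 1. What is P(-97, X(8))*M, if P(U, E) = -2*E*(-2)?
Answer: 6192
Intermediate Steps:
X(D) = 1 + 2*D**2 (X(D) = D*(2*D) + 1 = 2*D**2 + 1 = 1 + 2*D**2)
P(U, E) = 4*E
M = 12 (M = 24 - 12 = 12)
P(-97, X(8))*M = (4*(1 + 2*8**2))*12 = (4*(1 + 2*64))*12 = (4*(1 + 128))*12 = (4*129)*12 = 516*12 = 6192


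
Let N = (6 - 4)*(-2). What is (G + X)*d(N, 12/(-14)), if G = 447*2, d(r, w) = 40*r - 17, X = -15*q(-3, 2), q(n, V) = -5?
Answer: -171513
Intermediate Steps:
N = -4 (N = 2*(-2) = -4)
X = 75 (X = -15*(-5) = 75)
d(r, w) = -17 + 40*r
G = 894
(G + X)*d(N, 12/(-14)) = (894 + 75)*(-17 + 40*(-4)) = 969*(-17 - 160) = 969*(-177) = -171513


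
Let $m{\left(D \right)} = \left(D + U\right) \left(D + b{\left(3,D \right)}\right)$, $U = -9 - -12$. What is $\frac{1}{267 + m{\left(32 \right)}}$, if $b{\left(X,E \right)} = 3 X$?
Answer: $\frac{1}{1702} \approx 0.00058754$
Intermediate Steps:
$U = 3$ ($U = -9 + 12 = 3$)
$m{\left(D \right)} = \left(3 + D\right) \left(9 + D\right)$ ($m{\left(D \right)} = \left(D + 3\right) \left(D + 3 \cdot 3\right) = \left(3 + D\right) \left(D + 9\right) = \left(3 + D\right) \left(9 + D\right)$)
$\frac{1}{267 + m{\left(32 \right)}} = \frac{1}{267 + \left(27 + 32^{2} + 12 \cdot 32\right)} = \frac{1}{267 + \left(27 + 1024 + 384\right)} = \frac{1}{267 + 1435} = \frac{1}{1702}$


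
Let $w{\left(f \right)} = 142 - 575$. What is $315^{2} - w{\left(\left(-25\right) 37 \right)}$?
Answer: $99658$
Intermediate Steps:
$w{\left(f \right)} = -433$ ($w{\left(f \right)} = 142 - 575 = -433$)
$315^{2} - w{\left(\left(-25\right) 37 \right)} = 315^{2} - -433 = 99225 + 433 = 99658$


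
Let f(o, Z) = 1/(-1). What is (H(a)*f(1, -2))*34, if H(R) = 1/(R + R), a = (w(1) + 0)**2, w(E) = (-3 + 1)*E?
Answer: -17/4 ≈ -4.2500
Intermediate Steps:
w(E) = -2*E
a = 4 (a = (-2*1 + 0)**2 = (-2 + 0)**2 = (-2)**2 = 4)
f(o, Z) = -1
H(R) = 1/(2*R)
(H(a)*f(1, -2))*34 = (((1/2)/4)*(-1))*34 = (((1/2)*(1/4))*(-1))*34 = ((1/8)*(-1))*34 = -1/8*34 = -17/4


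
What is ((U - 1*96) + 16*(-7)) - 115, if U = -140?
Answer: -463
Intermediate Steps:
((U - 1*96) + 16*(-7)) - 115 = ((-140 - 1*96) + 16*(-7)) - 115 = ((-140 - 96) - 112) - 115 = (-236 - 112) - 115 = -348 - 115 = -463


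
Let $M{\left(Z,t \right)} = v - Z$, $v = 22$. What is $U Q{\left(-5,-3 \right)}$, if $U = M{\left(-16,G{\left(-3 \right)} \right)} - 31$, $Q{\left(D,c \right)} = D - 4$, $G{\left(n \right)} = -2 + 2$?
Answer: $-63$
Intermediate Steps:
$G{\left(n \right)} = 0$
$Q{\left(D,c \right)} = -4 + D$
$M{\left(Z,t \right)} = 22 - Z$
$U = 7$ ($U = \left(22 - -16\right) - 31 = \left(22 + 16\right) - 31 = 38 - 31 = 7$)
$U Q{\left(-5,-3 \right)} = 7 \left(-4 - 5\right) = 7 \left(-9\right) = -63$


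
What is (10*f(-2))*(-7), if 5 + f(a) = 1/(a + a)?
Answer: 735/2 ≈ 367.50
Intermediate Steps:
f(a) = -5 + 1/(2*a) (f(a) = -5 + 1/(a + a) = -5 + 1/(2*a))
(10*f(-2))*(-7) = (10*(-5 + (½)/(-2)))*(-7) = (10*(-5 + (½)*(-½)))*(-7) = (10*(-5 - ¼))*(-7) = (10*(-21/4))*(-7) = -105/2*(-7) = 735/2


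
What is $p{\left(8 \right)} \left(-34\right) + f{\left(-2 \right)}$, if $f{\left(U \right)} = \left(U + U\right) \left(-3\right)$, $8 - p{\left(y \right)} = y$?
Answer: $12$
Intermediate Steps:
$p{\left(y \right)} = 8 - y$
$f{\left(U \right)} = - 6 U$ ($f{\left(U \right)} = 2 U \left(-3\right) = - 6 U$)
$p{\left(8 \right)} \left(-34\right) + f{\left(-2 \right)} = \left(8 - 8\right) \left(-34\right) - -12 = \left(8 - 8\right) \left(-34\right) + 12 = 0 \left(-34\right) + 12 = 0 + 12 = 12$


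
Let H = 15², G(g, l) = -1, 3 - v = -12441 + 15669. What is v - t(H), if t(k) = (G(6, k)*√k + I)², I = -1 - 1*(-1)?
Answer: -3450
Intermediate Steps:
v = -3225 (v = 3 - (-12441 + 15669) = 3 - 1*3228 = 3 - 3228 = -3225)
I = 0 (I = -1 + 1 = 0)
H = 225
t(k) = k (t(k) = (-√k + 0)² = (-√k)² = k)
v - t(H) = -3225 - 1*225 = -3225 - 225 = -3450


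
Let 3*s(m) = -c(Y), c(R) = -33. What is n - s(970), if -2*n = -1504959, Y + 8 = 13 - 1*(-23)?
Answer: 1504937/2 ≈ 7.5247e+5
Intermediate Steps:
Y = 28 (Y = -8 + (13 - 1*(-23)) = -8 + (13 + 23) = -8 + 36 = 28)
n = 1504959/2 (n = -½*(-1504959) = 1504959/2 ≈ 7.5248e+5)
s(m) = 11 (s(m) = (-1*(-33))/3 = (⅓)*33 = 11)
n - s(970) = 1504959/2 - 1*11 = 1504959/2 - 11 = 1504937/2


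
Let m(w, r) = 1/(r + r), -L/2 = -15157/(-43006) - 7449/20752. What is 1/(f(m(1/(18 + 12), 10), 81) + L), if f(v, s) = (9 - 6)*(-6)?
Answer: -223115128/4013165489 ≈ -0.055596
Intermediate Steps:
L = 2906815/223115128 (L = -2*(-15157/(-43006) - 7449/20752) = -2*(-15157*(-1/43006) - 7449*1/20752) = -2*(15157/43006 - 7449/20752) = -2*(-2906815/446230256) = 2906815/223115128 ≈ 0.013028)
m(w, r) = 1/(2*r)
f(v, s) = -18 (f(v, s) = 3*(-6) = -18)
1/(f(m(1/(18 + 12), 10), 81) + L) = 1/(-18 + 2906815/223115128) = 1/(-4013165489/223115128) = -223115128/4013165489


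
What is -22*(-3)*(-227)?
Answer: -14982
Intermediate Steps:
-22*(-3)*(-227) = 66*(-227) = -14982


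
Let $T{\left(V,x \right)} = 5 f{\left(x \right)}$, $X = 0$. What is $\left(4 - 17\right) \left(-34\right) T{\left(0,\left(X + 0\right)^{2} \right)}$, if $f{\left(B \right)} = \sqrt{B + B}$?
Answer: $0$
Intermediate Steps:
$f{\left(B \right)} = \sqrt{2} \sqrt{B}$ ($f{\left(B \right)} = \sqrt{2 B} = \sqrt{2} \sqrt{B}$)
$T{\left(V,x \right)} = 5 \sqrt{2} \sqrt{x}$
$\left(4 - 17\right) \left(-34\right) T{\left(0,\left(X + 0\right)^{2} \right)} = \left(4 - 17\right) \left(-34\right) 5 \sqrt{2} \sqrt{\left(0 + 0\right)^{2}} = \left(-13\right) \left(-34\right) 5 \sqrt{2} \sqrt{0^{2}} = 442 \cdot 5 \sqrt{2} \sqrt{0} = 442 \cdot 5 \sqrt{2} \cdot 0 = 442 \cdot 0 = 0$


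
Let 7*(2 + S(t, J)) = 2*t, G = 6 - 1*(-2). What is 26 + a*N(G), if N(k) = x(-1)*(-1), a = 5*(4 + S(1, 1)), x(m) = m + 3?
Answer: 22/7 ≈ 3.1429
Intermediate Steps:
G = 8 (G = 6 + 2 = 8)
S(t, J) = -2 + 2*t/7 (S(t, J) = -2 + (2*t)/7 = -2 + 2*t/7)
x(m) = 3 + m
a = 80/7 (a = 5*(4 + (-2 + (2/7)*1)) = 5*(4 + (-2 + 2/7)) = 5*(4 - 12/7) = 5*(16/7) = 80/7 ≈ 11.429)
N(k) = -2 (N(k) = (3 - 1)*(-1) = 2*(-1) = -2)
26 + a*N(G) = 26 + (80/7)*(-2) = 26 - 160/7 = 22/7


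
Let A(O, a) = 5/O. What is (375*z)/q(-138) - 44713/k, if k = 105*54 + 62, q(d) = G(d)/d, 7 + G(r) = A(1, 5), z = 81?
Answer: 12013510787/5732 ≈ 2.0959e+6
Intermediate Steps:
G(r) = -2 (G(r) = -7 + 5/1 = -7 + 5*1 = -7 + 5 = -2)
q(d) = -2/d
k = 5732 (k = 5670 + 62 = 5732)
(375*z)/q(-138) - 44713/k = (375*81)/((-2/(-138))) - 44713/5732 = 30375/((-2*(-1/138))) - 44713*1/5732 = 30375/(1/69) - 44713/5732 = 30375*69 - 44713/5732 = 2095875 - 44713/5732 = 12013510787/5732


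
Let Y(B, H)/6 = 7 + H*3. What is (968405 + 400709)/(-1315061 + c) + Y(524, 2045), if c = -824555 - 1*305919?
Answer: 90121486706/2445535 ≈ 36851.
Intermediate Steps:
c = -1130474 (c = -824555 - 305919 = -1130474)
Y(B, H) = 42 + 18*H (Y(B, H) = 6*(7 + H*3) = 6*(7 + 3*H) = 42 + 18*H)
(968405 + 400709)/(-1315061 + c) + Y(524, 2045) = (968405 + 400709)/(-1315061 - 1130474) + (42 + 18*2045) = 1369114/(-2445535) + (42 + 36810) = 1369114*(-1/2445535) + 36852 = -1369114/2445535 + 36852 = 90121486706/2445535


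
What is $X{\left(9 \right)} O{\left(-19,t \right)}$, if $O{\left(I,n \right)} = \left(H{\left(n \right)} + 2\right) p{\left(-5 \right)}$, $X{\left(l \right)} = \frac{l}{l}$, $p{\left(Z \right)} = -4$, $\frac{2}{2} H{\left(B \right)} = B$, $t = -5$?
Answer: $12$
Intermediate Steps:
$H{\left(B \right)} = B$
$X{\left(l \right)} = 1$
$O{\left(I,n \right)} = -8 - 4 n$ ($O{\left(I,n \right)} = \left(n + 2\right) \left(-4\right) = \left(2 + n\right) \left(-4\right) = -8 - 4 n$)
$X{\left(9 \right)} O{\left(-19,t \right)} = 1 \left(-8 - -20\right) = 1 \left(-8 + 20\right) = 1 \cdot 12 = 12$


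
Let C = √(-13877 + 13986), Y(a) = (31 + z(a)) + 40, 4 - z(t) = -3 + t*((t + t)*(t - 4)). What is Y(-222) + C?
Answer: 22276446 + √109 ≈ 2.2276e+7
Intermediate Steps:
z(t) = 7 - 2*t²*(-4 + t) (z(t) = 4 - (-3 + t*((t + t)*(t - 4))) = 4 - (-3 + t*((2*t)*(-4 + t))) = 4 - (-3 + t*(2*t*(-4 + t))) = 4 - (-3 + 2*t²*(-4 + t)) = 4 + (3 - 2*t²*(-4 + t)) = 7 - 2*t²*(-4 + t))
Y(a) = 78 - 2*a³ + 8*a² (Y(a) = (31 + (7 - 2*a³ + 8*a²)) + 40 = (38 - 2*a³ + 8*a²) + 40 = 78 - 2*a³ + 8*a²)
C = √109 ≈ 10.440
Y(-222) + C = (78 - 2*(-222)³ + 8*(-222)²) + √109 = (78 - 2*(-10941048) + 8*49284) + √109 = (78 + 21882096 + 394272) + √109 = 22276446 + √109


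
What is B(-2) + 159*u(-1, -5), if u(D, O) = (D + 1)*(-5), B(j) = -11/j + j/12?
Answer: 16/3 ≈ 5.3333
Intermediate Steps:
B(j) = -11/j + j/12 (B(j) = -11/j + j*(1/12) = -11/j + j/12)
u(D, O) = -5 - 5*D (u(D, O) = (1 + D)*(-5) = -5 - 5*D)
B(-2) + 159*u(-1, -5) = (-11/(-2) + (1/12)*(-2)) + 159*(-5 - 5*(-1)) = (-11*(-1/2) - 1/6) + 159*(-5 + 5) = (11/2 - 1/6) + 159*0 = 16/3 + 0 = 16/3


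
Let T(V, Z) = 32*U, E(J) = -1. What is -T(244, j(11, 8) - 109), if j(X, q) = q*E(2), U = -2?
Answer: 64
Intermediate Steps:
j(X, q) = -q (j(X, q) = q*(-1) = -q)
T(V, Z) = -64 (T(V, Z) = 32*(-2) = -64)
-T(244, j(11, 8) - 109) = -1*(-64) = 64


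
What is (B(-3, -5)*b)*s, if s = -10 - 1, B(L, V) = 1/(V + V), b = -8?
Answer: -44/5 ≈ -8.8000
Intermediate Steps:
B(L, V) = 1/(2*V)
s = -11
(B(-3, -5)*b)*s = (((½)/(-5))*(-8))*(-11) = (((½)*(-⅕))*(-8))*(-11) = -⅒*(-8)*(-11) = (⅘)*(-11) = -44/5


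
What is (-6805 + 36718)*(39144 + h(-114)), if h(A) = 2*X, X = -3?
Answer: 1170734994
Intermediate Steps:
h(A) = -6 (h(A) = 2*(-3) = -6)
(-6805 + 36718)*(39144 + h(-114)) = (-6805 + 36718)*(39144 - 6) = 29913*39138 = 1170734994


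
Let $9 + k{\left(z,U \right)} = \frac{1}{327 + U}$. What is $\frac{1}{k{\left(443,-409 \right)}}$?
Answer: $- \frac{82}{739} \approx -0.11096$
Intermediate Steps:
$k{\left(z,U \right)} = -9 + \frac{1}{327 + U}$
$\frac{1}{k{\left(443,-409 \right)}} = \frac{1}{\frac{1}{327 - 409} \left(-2942 - -3681\right)} = \frac{1}{\frac{1}{-82} \left(-2942 + 3681\right)} = \frac{1}{\left(- \frac{1}{82}\right) 739} = \frac{1}{- \frac{739}{82}} = - \frac{82}{739}$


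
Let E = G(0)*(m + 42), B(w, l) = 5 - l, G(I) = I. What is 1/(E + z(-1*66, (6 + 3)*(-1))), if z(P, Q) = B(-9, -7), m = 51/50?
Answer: 1/12 ≈ 0.083333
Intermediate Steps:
m = 51/50 (m = 51*(1/50) = 51/50 ≈ 1.0200)
E = 0 (E = 0*(51/50 + 42) = 0*(2151/50) = 0)
z(P, Q) = 12 (z(P, Q) = 5 - 1*(-7) = 5 + 7 = 12)
1/(E + z(-1*66, (6 + 3)*(-1))) = 1/(0 + 12) = 1/12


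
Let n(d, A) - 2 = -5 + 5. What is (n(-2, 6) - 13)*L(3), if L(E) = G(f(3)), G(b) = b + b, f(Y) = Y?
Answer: -66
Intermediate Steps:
G(b) = 2*b
n(d, A) = 2 (n(d, A) = 2 + (-5 + 5) = 2 + 0 = 2)
L(E) = 6 (L(E) = 2*3 = 6)
(n(-2, 6) - 13)*L(3) = (2 - 13)*6 = -11*6 = -66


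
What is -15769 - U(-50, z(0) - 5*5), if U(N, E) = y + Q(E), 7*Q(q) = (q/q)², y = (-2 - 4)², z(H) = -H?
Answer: -110636/7 ≈ -15805.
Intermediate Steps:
y = 36 (y = (-6)² = 36)
Q(q) = ⅐ (Q(q) = (q/q)²/7 = (⅐)*1² = (⅐)*1 = ⅐)
U(N, E) = 253/7 (U(N, E) = 36 + ⅐ = 253/7)
-15769 - U(-50, z(0) - 5*5) = -15769 - 1*253/7 = -15769 - 253/7 = -110636/7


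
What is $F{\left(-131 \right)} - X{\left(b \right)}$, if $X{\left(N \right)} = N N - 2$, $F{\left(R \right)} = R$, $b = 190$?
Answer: $-36229$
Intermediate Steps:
$X{\left(N \right)} = -2 + N^{2}$ ($X{\left(N \right)} = N^{2} - 2 = -2 + N^{2}$)
$F{\left(-131 \right)} - X{\left(b \right)} = -131 - \left(-2 + 190^{2}\right) = -131 - \left(-2 + 36100\right) = -131 - 36098 = -36229$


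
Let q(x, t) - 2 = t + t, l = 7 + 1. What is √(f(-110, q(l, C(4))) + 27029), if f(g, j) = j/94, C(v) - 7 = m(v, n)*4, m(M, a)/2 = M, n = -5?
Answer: √59708941/47 ≈ 164.41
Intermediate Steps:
m(M, a) = 2*M
l = 8
C(v) = 7 + 8*v (C(v) = 7 + (2*v)*4 = 7 + 8*v)
q(x, t) = 2 + 2*t (q(x, t) = 2 + (t + t) = 2 + 2*t)
f(g, j) = j/94 (f(g, j) = j*(1/94) = j/94)
√(f(-110, q(l, C(4))) + 27029) = √((2 + 2*(7 + 8*4))/94 + 27029) = √((2 + 2*(7 + 32))/94 + 27029) = √((2 + 2*39)/94 + 27029) = √((2 + 78)/94 + 27029) = √((1/94)*80 + 27029) = √(40/47 + 27029) = √(1270403/47) = √59708941/47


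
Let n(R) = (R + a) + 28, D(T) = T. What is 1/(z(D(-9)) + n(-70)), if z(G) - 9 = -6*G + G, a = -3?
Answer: ⅑ ≈ 0.11111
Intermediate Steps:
n(R) = 25 + R (n(R) = (R - 3) + 28 = (-3 + R) + 28 = 25 + R)
z(G) = 9 - 5*G (z(G) = 9 + (-6*G + G) = 9 - 5*G)
1/(z(D(-9)) + n(-70)) = 1/((9 - 5*(-9)) + (25 - 70)) = 1/((9 + 45) - 45) = 1/(54 - 45) = 1/9 = ⅑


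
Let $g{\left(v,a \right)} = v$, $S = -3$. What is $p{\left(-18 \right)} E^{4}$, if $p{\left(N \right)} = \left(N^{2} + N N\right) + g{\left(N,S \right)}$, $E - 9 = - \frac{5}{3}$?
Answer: $\frac{16397920}{9} \approx 1.822 \cdot 10^{6}$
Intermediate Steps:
$E = \frac{22}{3}$ ($E = 9 - \frac{5}{3} = \frac{22}{3} \approx 7.3333$)
$p{\left(N \right)} = N + 2 N^{2}$ ($p{\left(N \right)} = \left(N^{2} + N N\right) + N = \left(N^{2} + N^{2}\right) + N = 2 N^{2} + N = N + 2 N^{2}$)
$p{\left(-18 \right)} E^{4} = - 18 \left(1 + 2 \left(-18\right)\right) \left(\frac{22}{3}\right)^{4} = - 18 \left(1 - 36\right) \frac{234256}{81} = \left(-18\right) \left(-35\right) \frac{234256}{81} = 630 \cdot \frac{234256}{81} = \frac{16397920}{9}$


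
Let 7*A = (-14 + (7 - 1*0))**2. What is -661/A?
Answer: -661/7 ≈ -94.429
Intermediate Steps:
A = 7 (A = (-14 + (7 - 1*0))**2/7 = (-14 + (7 + 0))**2/7 = (-14 + 7)**2/7 = (1/7)*(-7)**2 = (1/7)*49 = 7)
-661/A = -661/7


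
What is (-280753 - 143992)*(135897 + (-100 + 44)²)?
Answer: -59053571585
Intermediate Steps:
(-280753 - 143992)*(135897 + (-100 + 44)²) = -424745*(135897 + (-56)²) = -424745*(135897 + 3136) = -424745*139033 = -59053571585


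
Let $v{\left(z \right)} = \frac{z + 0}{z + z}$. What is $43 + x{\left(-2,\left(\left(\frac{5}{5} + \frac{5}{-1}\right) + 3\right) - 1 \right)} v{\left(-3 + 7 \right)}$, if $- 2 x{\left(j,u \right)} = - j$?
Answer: $\frac{85}{2} \approx 42.5$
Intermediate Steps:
$x{\left(j,u \right)} = \frac{j}{2}$ ($x{\left(j,u \right)} = - \frac{\left(-1\right) j}{2} = \frac{j}{2}$)
$v{\left(z \right)} = \frac{1}{2}$ ($v{\left(z \right)} = \frac{z}{2 z} = z \frac{1}{2 z} = \frac{1}{2}$)
$43 + x{\left(-2,\left(\left(\frac{5}{5} + \frac{5}{-1}\right) + 3\right) - 1 \right)} v{\left(-3 + 7 \right)} = 43 + \frac{1}{2} \left(-2\right) \frac{1}{2} = 43 - \frac{1}{2} = \frac{85}{2}$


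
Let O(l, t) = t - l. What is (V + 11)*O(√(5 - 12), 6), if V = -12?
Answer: -6 + I*√7 ≈ -6.0 + 2.6458*I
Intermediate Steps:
(V + 11)*O(√(5 - 12), 6) = (-12 + 11)*(6 - √(5 - 12)) = -(6 - √(-7)) = -(6 - I*√7) = -6 + I*√7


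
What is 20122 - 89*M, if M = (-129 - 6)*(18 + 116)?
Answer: 1630132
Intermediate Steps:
M = -18090 (M = -135*134 = -18090)
20122 - 89*M = 20122 - 89*(-18090) = 20122 + 1610010 = 1630132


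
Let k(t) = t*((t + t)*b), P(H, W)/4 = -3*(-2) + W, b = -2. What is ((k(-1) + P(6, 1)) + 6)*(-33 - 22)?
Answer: -1650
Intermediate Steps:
P(H, W) = 24 + 4*W (P(H, W) = 4*(-3*(-2) + W) = 4*(6 + W) = 24 + 4*W)
k(t) = -4*t**2 (k(t) = t*((t + t)*(-2)) = t*((2*t)*(-2)) = t*(-4*t) = -4*t**2)
((k(-1) + P(6, 1)) + 6)*(-33 - 22) = ((-4*(-1)**2 + (24 + 4*1)) + 6)*(-33 - 22) = ((-4*1 + (24 + 4)) + 6)*(-55) = ((-4 + 28) + 6)*(-55) = (24 + 6)*(-55) = 30*(-55) = -1650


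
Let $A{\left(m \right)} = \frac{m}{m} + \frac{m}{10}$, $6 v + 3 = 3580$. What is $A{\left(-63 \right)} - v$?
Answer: $- \frac{9022}{15} \approx -601.47$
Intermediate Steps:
$v = \frac{3577}{6}$ ($v = - \frac{1}{2} + \frac{1}{6} \cdot 3580 = - \frac{1}{2} + \frac{1790}{3} = \frac{3577}{6} \approx 596.17$)
$A{\left(m \right)} = 1 + \frac{m}{10}$ ($A{\left(m \right)} = 1 + m \frac{1}{10} = 1 + \frac{m}{10}$)
$A{\left(-63 \right)} - v = \left(1 + \frac{1}{10} \left(-63\right)\right) - \frac{3577}{6} = \left(1 - \frac{63}{10}\right) - \frac{3577}{6} = - \frac{53}{10} - \frac{3577}{6} = - \frac{9022}{15}$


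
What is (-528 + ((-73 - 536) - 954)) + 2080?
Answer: -11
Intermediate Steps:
(-528 + ((-73 - 536) - 954)) + 2080 = (-528 + (-609 - 954)) + 2080 = (-528 - 1563) + 2080 = -2091 + 2080 = -11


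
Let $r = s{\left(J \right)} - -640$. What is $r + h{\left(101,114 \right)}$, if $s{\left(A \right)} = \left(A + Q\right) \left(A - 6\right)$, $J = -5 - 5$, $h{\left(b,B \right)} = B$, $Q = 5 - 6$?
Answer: $930$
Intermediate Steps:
$Q = -1$ ($Q = 5 - 6 = -1$)
$J = -10$ ($J = -5 - 5 = -10$)
$s{\left(A \right)} = \left(-1 + A\right) \left(-6 + A\right)$ ($s{\left(A \right)} = \left(A - 1\right) \left(A - 6\right) = \left(-1 + A\right) \left(-6 + A\right)$)
$r = 816$ ($r = \left(6 + \left(-10\right)^{2} - -70\right) - -640 = \left(6 + 100 + 70\right) + 640 = 176 + 640 = 816$)
$r + h{\left(101,114 \right)} = 816 + 114 = 930$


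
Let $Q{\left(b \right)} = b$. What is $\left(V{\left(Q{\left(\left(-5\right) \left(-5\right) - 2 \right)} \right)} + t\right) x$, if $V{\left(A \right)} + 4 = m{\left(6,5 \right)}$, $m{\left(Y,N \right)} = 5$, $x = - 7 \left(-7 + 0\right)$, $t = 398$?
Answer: $19551$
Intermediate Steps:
$x = 49$ ($x = \left(-7\right) \left(-7\right) = 49$)
$V{\left(A \right)} = 1$ ($V{\left(A \right)} = -4 + 5 = 1$)
$\left(V{\left(Q{\left(\left(-5\right) \left(-5\right) - 2 \right)} \right)} + t\right) x = \left(1 + 398\right) 49 = 399 \cdot 49 = 19551$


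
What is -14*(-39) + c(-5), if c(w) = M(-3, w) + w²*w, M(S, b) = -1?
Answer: 420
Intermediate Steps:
c(w) = -1 + w³ (c(w) = -1 + w²*w = -1 + w³)
-14*(-39) + c(-5) = -14*(-39) + (-1 + (-5)³) = 546 + (-1 - 125) = 546 - 126 = 420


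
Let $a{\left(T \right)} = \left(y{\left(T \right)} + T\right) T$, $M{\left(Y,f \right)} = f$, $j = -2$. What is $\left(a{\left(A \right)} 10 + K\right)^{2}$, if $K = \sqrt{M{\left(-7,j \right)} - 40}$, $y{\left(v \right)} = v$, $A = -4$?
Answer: $\left(320 + i \sqrt{42}\right)^{2} \approx 1.0236 \cdot 10^{5} + 4147.7 i$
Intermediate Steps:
$a{\left(T \right)} = 2 T^{2}$ ($a{\left(T \right)} = \left(T + T\right) T = 2 T T = 2 T^{2}$)
$K = i \sqrt{42}$ ($K = \sqrt{-2 - 40} = \sqrt{-42} = i \sqrt{42} \approx 6.4807 i$)
$\left(a{\left(A \right)} 10 + K\right)^{2} = \left(2 \left(-4\right)^{2} \cdot 10 + i \sqrt{42}\right)^{2} = \left(2 \cdot 16 \cdot 10 + i \sqrt{42}\right)^{2} = \left(32 \cdot 10 + i \sqrt{42}\right)^{2} = \left(320 + i \sqrt{42}\right)^{2}$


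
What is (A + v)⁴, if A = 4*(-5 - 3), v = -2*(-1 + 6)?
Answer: 3111696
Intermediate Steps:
v = -10 (v = -2*5 = -10)
A = -32 (A = 4*(-8) = -32)
(A + v)⁴ = (-32 - 10)⁴ = (-42)⁴ = 3111696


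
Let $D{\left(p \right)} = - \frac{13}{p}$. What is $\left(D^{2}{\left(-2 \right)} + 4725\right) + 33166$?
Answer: $\frac{151733}{4} \approx 37933.0$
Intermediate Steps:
$\left(D^{2}{\left(-2 \right)} + 4725\right) + 33166 = \left(\left(- \frac{13}{-2}\right)^{2} + 4725\right) + 33166 = \left(\left(\left(-13\right) \left(- \frac{1}{2}\right)\right)^{2} + 4725\right) + 33166 = \left(\left(\frac{13}{2}\right)^{2} + 4725\right) + 33166 = \left(\frac{169}{4} + 4725\right) + 33166 = \frac{19069}{4} + 33166 = \frac{151733}{4}$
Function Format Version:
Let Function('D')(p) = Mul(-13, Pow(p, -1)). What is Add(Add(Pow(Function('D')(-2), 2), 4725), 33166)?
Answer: Rational(151733, 4) ≈ 37933.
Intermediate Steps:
Add(Add(Pow(Function('D')(-2), 2), 4725), 33166) = Add(Add(Pow(Mul(-13, Pow(-2, -1)), 2), 4725), 33166) = Add(Add(Pow(Mul(-13, Rational(-1, 2)), 2), 4725), 33166) = Add(Add(Pow(Rational(13, 2), 2), 4725), 33166) = Add(Add(Rational(169, 4), 4725), 33166) = Add(Rational(19069, 4), 33166) = Rational(151733, 4)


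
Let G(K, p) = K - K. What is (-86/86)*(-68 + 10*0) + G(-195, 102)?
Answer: 68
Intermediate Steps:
G(K, p) = 0
(-86/86)*(-68 + 10*0) + G(-195, 102) = (-86/86)*(-68 + 10*0) + 0 = (-86*1/86)*(-68 + 0) + 0 = -1*(-68) + 0 = 68 + 0 = 68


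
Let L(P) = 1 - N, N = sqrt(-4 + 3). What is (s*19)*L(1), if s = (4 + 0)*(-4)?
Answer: -304 + 304*I ≈ -304.0 + 304.0*I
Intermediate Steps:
N = I (N = sqrt(-1) = I ≈ 1.0*I)
s = -16 (s = 4*(-4) = -16)
L(P) = 1 - I
(s*19)*L(1) = (-16*19)*(1 - I) = -304*(1 - I) = -304 + 304*I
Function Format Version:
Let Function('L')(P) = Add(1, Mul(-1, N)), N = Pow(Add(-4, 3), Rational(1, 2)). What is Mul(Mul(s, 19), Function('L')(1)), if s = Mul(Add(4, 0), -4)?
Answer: Add(-304, Mul(304, I)) ≈ Add(-304.00, Mul(304.00, I))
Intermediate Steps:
N = I (N = Pow(-1, Rational(1, 2)) = I ≈ Mul(1.0000, I))
s = -16 (s = Mul(4, -4) = -16)
Function('L')(P) = Add(1, Mul(-1, I))
Mul(Mul(s, 19), Function('L')(1)) = Mul(Mul(-16, 19), Add(1, Mul(-1, I))) = Mul(-304, Add(1, Mul(-1, I))) = Add(-304, Mul(304, I))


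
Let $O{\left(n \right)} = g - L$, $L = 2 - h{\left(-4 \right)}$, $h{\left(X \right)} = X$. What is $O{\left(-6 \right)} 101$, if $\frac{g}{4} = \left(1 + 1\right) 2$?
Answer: $1010$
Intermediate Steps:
$g = 16$ ($g = 4 \left(1 + 1\right) 2 = 4 \cdot 2 \cdot 2 = 4 \cdot 4 = 16$)
$L = 6$ ($L = 2 - -4 = 2 + 4 = 6$)
$O{\left(n \right)} = 10$ ($O{\left(n \right)} = 16 - 6 = 10$)
$O{\left(-6 \right)} 101 = 10 \cdot 101 = 1010$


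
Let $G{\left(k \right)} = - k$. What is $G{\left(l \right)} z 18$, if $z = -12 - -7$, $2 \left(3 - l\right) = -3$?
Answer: $405$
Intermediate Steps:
$l = \frac{9}{2}$ ($l = 3 - - \frac{3}{2} = 3 + \frac{3}{2} = \frac{9}{2} \approx 4.5$)
$z = -5$ ($z = -12 + 7 = -5$)
$G{\left(l \right)} z 18 = \left(-1\right) \frac{9}{2} \left(-5\right) 18 = \left(- \frac{9}{2}\right) \left(-5\right) 18 = \frac{45}{2} \cdot 18 = 405$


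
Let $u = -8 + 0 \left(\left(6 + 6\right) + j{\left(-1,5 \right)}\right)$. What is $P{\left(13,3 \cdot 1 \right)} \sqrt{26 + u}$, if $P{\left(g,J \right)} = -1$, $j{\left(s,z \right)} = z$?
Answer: $- 3 \sqrt{2} \approx -4.2426$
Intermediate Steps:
$u = -8$ ($u = -8 + 0 \left(\left(6 + 6\right) + 5\right) = -8 + 0 \left(12 + 5\right) = -8 + 0 \cdot 17 = -8 + 0 = -8$)
$P{\left(13,3 \cdot 1 \right)} \sqrt{26 + u} = - \sqrt{26 - 8} = - \sqrt{18} = - 3 \sqrt{2}$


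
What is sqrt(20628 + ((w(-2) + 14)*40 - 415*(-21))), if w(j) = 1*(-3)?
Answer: sqrt(29783) ≈ 172.58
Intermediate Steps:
w(j) = -3
sqrt(20628 + ((w(-2) + 14)*40 - 415*(-21))) = sqrt(20628 + ((-3 + 14)*40 - 415*(-21))) = sqrt(20628 + (11*40 - 1*(-8715))) = sqrt(20628 + (440 + 8715)) = sqrt(20628 + 9155) = sqrt(29783)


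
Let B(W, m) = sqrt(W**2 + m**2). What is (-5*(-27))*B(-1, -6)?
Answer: 135*sqrt(37) ≈ 821.17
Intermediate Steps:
(-5*(-27))*B(-1, -6) = (-5*(-27))*sqrt((-1)**2 + (-6)**2) = 135*sqrt(1 + 36) = 135*sqrt(37)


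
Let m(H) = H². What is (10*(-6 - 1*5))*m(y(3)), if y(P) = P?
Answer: -990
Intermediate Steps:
(10*(-6 - 1*5))*m(y(3)) = (10*(-6 - 1*5))*3² = (10*(-6 - 5))*9 = (10*(-11))*9 = -110*9 = -990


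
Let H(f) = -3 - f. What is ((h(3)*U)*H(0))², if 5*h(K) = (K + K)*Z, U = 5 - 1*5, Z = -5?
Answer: 0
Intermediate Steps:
U = 0 (U = 5 - 5 = 0)
h(K) = -2*K (h(K) = ((K + K)*(-5))/5 = ((2*K)*(-5))/5 = (-10*K)/5 = -2*K)
((h(3)*U)*H(0))² = ((-2*3*0)*(-3 - 1*0))² = ((-6*0)*(-3 + 0))² = (0*(-3))² = 0² = 0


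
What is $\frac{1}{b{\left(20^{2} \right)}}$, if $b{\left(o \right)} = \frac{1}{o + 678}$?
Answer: $1078$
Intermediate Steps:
$b{\left(o \right)} = \frac{1}{678 + o}$
$\frac{1}{b{\left(20^{2} \right)}} = \frac{1}{\frac{1}{678 + 20^{2}}} = \frac{1}{\frac{1}{678 + 400}} = \frac{1}{\frac{1}{1078}} = 1078$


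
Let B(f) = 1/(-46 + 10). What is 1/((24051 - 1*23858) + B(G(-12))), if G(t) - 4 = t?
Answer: 36/6947 ≈ 0.0051821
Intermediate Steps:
G(t) = 4 + t
B(f) = -1/36 (B(f) = 1/(-36) = -1/36)
1/((24051 - 1*23858) + B(G(-12))) = 1/((24051 - 1*23858) - 1/36) = 1/((24051 - 23858) - 1/36) = 1/(193 - 1/36) = 1/(6947/36) = 36/6947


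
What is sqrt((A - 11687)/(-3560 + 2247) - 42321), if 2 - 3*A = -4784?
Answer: 4*I*sqrt(41032598451)/3939 ≈ 205.7*I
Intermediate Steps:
A = 4786/3 (A = 2/3 - 1/3*(-4784) = 2/3 + 4784/3 = 4786/3 ≈ 1595.3)
sqrt((A - 11687)/(-3560 + 2247) - 42321) = sqrt((4786/3 - 11687)/(-3560 + 2247) - 42321) = sqrt(-30275/3/(-1313) - 42321) = sqrt(-30275/3*(-1/1313) - 42321) = sqrt(30275/3939 - 42321) = sqrt(-166672144/3939) = 4*I*sqrt(41032598451)/3939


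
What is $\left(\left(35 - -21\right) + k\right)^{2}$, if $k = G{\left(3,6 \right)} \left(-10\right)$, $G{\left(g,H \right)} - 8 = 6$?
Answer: $7056$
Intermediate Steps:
$G{\left(g,H \right)} = 14$ ($G{\left(g,H \right)} = 8 + 6 = 14$)
$k = -140$ ($k = 14 \left(-10\right) = -140$)
$\left(\left(35 - -21\right) + k\right)^{2} = \left(\left(35 - -21\right) - 140\right)^{2} = \left(\left(35 + 21\right) - 140\right)^{2} = \left(56 - 140\right)^{2} = \left(-84\right)^{2} = 7056$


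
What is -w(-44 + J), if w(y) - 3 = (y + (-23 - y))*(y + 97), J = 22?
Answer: 1722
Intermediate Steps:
w(y) = -2228 - 23*y (w(y) = 3 + (y + (-23 - y))*(y + 97) = 3 - 23*(97 + y) = 3 + (-2231 - 23*y) = -2228 - 23*y)
-w(-44 + J) = -(-2228 - 23*(-44 + 22)) = -(-2228 - 23*(-22)) = -(-2228 + 506) = -1*(-1722) = 1722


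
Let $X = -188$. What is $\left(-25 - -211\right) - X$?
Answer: $374$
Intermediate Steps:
$\left(-25 - -211\right) - X = \left(-25 - -211\right) - -188 = \left(-25 + 211\right) + 188 = 186 + 188 = 374$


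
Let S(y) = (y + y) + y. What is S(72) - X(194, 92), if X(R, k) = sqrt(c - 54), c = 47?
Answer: 216 - I*sqrt(7) ≈ 216.0 - 2.6458*I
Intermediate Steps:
X(R, k) = I*sqrt(7) (X(R, k) = sqrt(47 - 54) = sqrt(-7) = I*sqrt(7))
S(y) = 3*y (S(y) = 2*y + y = 3*y)
S(72) - X(194, 92) = 3*72 - I*sqrt(7) = 216 - I*sqrt(7)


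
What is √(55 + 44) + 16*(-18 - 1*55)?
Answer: -1168 + 3*√11 ≈ -1158.1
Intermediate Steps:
√(55 + 44) + 16*(-18 - 1*55) = √99 + 16*(-18 - 55) = 3*√11 + 16*(-73) = 3*√11 - 1168 = -1168 + 3*√11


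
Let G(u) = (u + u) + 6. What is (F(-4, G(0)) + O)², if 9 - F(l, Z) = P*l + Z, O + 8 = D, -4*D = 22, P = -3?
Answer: 2025/4 ≈ 506.25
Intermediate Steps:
D = -11/2 (D = -¼*22 = -11/2 ≈ -5.5000)
G(u) = 6 + 2*u (G(u) = 2*u + 6 = 6 + 2*u)
O = -27/2 (O = -8 - 11/2 = -27/2 ≈ -13.500)
F(l, Z) = 9 - Z + 3*l (F(l, Z) = 9 - (-3*l + Z) = 9 - (Z - 3*l) = 9 + (-Z + 3*l) = 9 - Z + 3*l)
(F(-4, G(0)) + O)² = ((9 - (6 + 2*0) + 3*(-4)) - 27/2)² = ((9 - (6 + 0) - 12) - 27/2)² = ((9 - 1*6 - 12) - 27/2)² = ((9 - 6 - 12) - 27/2)² = (-9 - 27/2)² = (-45/2)² = 2025/4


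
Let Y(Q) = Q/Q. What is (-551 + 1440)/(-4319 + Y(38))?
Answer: -7/34 ≈ -0.20588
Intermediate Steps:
Y(Q) = 1
(-551 + 1440)/(-4319 + Y(38)) = (-551 + 1440)/(-4319 + 1) = 889/(-4318) = 889*(-1/4318) = -7/34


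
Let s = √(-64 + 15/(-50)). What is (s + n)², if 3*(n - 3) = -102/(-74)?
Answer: -716427/13690 + 128*I*√6430/185 ≈ -52.332 + 55.481*I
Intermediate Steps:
s = I*√6430/10 (s = √(-64 + 15*(-1/50)) = √(-64 - 3/10) = √(-643/10) = I*√6430/10 ≈ 8.0187*I)
n = 128/37 (n = 3 + (-102/(-74))/3 = 3 + (-102*(-1/74))/3 = 3 + (⅓)*(51/37) = 3 + 17/37 = 128/37 ≈ 3.4595)
(s + n)² = (I*√6430/10 + 128/37)² = (128/37 + I*√6430/10)²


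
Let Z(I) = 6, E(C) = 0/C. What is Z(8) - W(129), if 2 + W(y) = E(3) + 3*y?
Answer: -379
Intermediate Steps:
E(C) = 0
W(y) = -2 + 3*y (W(y) = -2 + (0 + 3*y) = -2 + 3*y)
Z(8) - W(129) = 6 - (-2 + 3*129) = 6 - (-2 + 387) = 6 - 1*385 = 6 - 385 = -379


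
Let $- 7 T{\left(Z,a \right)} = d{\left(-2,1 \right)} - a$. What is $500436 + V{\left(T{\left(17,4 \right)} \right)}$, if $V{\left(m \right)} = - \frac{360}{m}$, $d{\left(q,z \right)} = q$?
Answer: $500016$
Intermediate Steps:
$T{\left(Z,a \right)} = \frac{2}{7} + \frac{a}{7}$ ($T{\left(Z,a \right)} = - \frac{-2 - a}{7} = \frac{2}{7} + \frac{a}{7}$)
$500436 + V{\left(T{\left(17,4 \right)} \right)} = 500436 - \frac{360}{\frac{2}{7} + \frac{1}{7} \cdot 4} = 500436 - \frac{360}{\frac{2}{7} + \frac{4}{7}} = 500436 - \frac{360}{\frac{6}{7}} = 500436 - 420 = 500016$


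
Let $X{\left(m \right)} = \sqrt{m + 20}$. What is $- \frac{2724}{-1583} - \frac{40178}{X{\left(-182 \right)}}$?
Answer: $\frac{2724}{1583} + \frac{20089 i \sqrt{2}}{9} \approx 1.7208 + 3156.7 i$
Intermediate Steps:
$X{\left(m \right)} = \sqrt{20 + m}$
$- \frac{2724}{-1583} - \frac{40178}{X{\left(-182 \right)}} = - \frac{2724}{-1583} - \frac{40178}{\sqrt{20 - 182}} = \left(-2724\right) \left(- \frac{1}{1583}\right) - \frac{40178}{\sqrt{-162}} = \frac{2724}{1583} - \frac{40178}{9 i \sqrt{2}} = \frac{2724}{1583} - 40178 \left(- \frac{i \sqrt{2}}{18}\right) = \frac{2724}{1583} + \frac{20089 i \sqrt{2}}{9}$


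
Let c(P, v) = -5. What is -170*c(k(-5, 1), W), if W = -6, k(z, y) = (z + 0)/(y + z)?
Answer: 850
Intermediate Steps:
k(z, y) = z/(y + z)
-170*c(k(-5, 1), W) = -170*(-5) = 850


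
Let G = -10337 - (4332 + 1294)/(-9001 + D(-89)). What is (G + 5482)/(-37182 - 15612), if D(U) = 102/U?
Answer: 432142399/4699786406 ≈ 0.091949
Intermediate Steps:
G = -8281410653/801191 (G = -10337 - (4332 + 1294)/(-9001 + 102/(-89)) = -10337 - 5626/(-9001 + 102*(-1/89)) = -10337 - 5626/(-9001 - 102/89) = -10337 - 5626/(-801191/89) = -10337 - 5626*(-89)/801191 = -10337 - 1*(-500714/801191) = -10337 + 500714/801191 = -8281410653/801191 ≈ -10336.)
(G + 5482)/(-37182 - 15612) = (-8281410653/801191 + 5482)/(-37182 - 15612) = -3889281591/801191/(-52794) = -3889281591/801191*(-1/52794) = 432142399/4699786406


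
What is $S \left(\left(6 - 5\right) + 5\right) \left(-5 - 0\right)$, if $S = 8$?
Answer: $-240$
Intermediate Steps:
$S \left(\left(6 - 5\right) + 5\right) \left(-5 - 0\right) = 8 \left(\left(6 - 5\right) + 5\right) \left(-5 - 0\right) = 8 \left(1 + 5\right) \left(-5 + 0\right) = 8 \cdot 6 \left(-5\right) = 48 \left(-5\right) = -240$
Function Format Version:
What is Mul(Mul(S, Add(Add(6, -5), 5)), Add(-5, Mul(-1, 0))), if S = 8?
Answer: -240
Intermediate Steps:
Mul(Mul(S, Add(Add(6, -5), 5)), Add(-5, Mul(-1, 0))) = Mul(Mul(8, Add(Add(6, -5), 5)), Add(-5, Mul(-1, 0))) = Mul(Mul(8, Add(1, 5)), Add(-5, 0)) = Mul(Mul(8, 6), -5) = Mul(48, -5) = -240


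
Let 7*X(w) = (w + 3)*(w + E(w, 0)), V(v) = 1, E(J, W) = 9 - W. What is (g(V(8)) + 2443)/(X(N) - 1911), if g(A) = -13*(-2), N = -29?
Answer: -17283/12857 ≈ -1.3442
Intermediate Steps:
X(w) = (3 + w)*(9 + w)/7 (X(w) = ((w + 3)*(w + (9 - 1*0)))/7 = ((3 + w)*(w + (9 + 0)))/7 = ((3 + w)*(w + 9))/7 = ((3 + w)*(9 + w))/7 = (3 + w)*(9 + w)/7)
g(A) = 26
(g(V(8)) + 2443)/(X(N) - 1911) = (26 + 2443)/((27/7 + (1/7)*(-29)**2 + (12/7)*(-29)) - 1911) = 2469/((27/7 + (1/7)*841 - 348/7) - 1911) = 2469/((27/7 + 841/7 - 348/7) - 1911) = 2469/(520/7 - 1911) = 2469/(-12857/7) = 2469*(-7/12857) = -17283/12857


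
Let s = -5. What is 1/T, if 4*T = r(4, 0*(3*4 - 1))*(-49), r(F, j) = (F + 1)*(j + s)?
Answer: 4/1225 ≈ 0.0032653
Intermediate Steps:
r(F, j) = (1 + F)*(-5 + j) (r(F, j) = (F + 1)*(j - 5) = (1 + F)*(-5 + j))
T = 1225/4 (T = ((-5 + 0*(3*4 - 1) - 5*4 + 4*(0*(3*4 - 1)))*(-49))/4 = ((-5 + 0*(12 - 1) - 20 + 4*(0*(12 - 1)))*(-49))/4 = ((-5 + 0*11 - 20 + 4*(0*11))*(-49))/4 = ((-5 + 0 - 20 + 4*0)*(-49))/4 = ((-5 + 0 - 20 + 0)*(-49))/4 = (-25*(-49))/4 = (¼)*1225 = 1225/4 ≈ 306.25)
1/T = 1/(1225/4) = 4/1225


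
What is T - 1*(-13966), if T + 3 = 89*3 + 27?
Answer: 14257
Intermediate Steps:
T = 291 (T = -3 + (89*3 + 27) = -3 + (267 + 27) = -3 + 294 = 291)
T - 1*(-13966) = 291 - 1*(-13966) = 291 + 13966 = 14257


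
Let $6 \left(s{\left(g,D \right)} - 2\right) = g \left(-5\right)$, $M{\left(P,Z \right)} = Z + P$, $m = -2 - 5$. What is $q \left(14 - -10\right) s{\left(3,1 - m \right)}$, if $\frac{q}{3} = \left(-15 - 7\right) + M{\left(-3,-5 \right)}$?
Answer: $1080$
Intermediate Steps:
$m = -7$ ($m = -2 - 5 = -7$)
$M{\left(P,Z \right)} = P + Z$
$s{\left(g,D \right)} = 2 - \frac{5 g}{6}$ ($s{\left(g,D \right)} = 2 + \frac{g \left(-5\right)}{6} = 2 + \frac{\left(-5\right) g}{6} = 2 - \frac{5 g}{6}$)
$q = -90$ ($q = 3 \left(\left(-15 - 7\right) - 8\right) = 3 \left(-22 - 8\right) = 3 \left(-30\right) = -90$)
$q \left(14 - -10\right) s{\left(3,1 - m \right)} = - 90 \left(14 - -10\right) \left(2 - \frac{5}{2}\right) = - 90 \left(14 + 10\right) \left(2 - \frac{5}{2}\right) = \left(-90\right) 24 \left(- \frac{1}{2}\right) = \left(-2160\right) \left(- \frac{1}{2}\right) = 1080$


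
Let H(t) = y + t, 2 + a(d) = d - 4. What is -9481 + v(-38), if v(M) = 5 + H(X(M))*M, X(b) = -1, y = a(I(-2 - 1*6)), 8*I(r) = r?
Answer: -9172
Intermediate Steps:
I(r) = r/8
a(d) = -6 + d (a(d) = -2 + (d - 4) = -2 + (-4 + d) = -6 + d)
y = -7 (y = -6 + (-2 - 1*6)/8 = -6 + (-2 - 6)/8 = -6 + (⅛)*(-8) = -6 - 1 = -7)
H(t) = -7 + t
v(M) = 5 - 8*M (v(M) = 5 + (-7 - 1)*M = 5 - 8*M)
-9481 + v(-38) = -9481 + (5 - 8*(-38)) = -9481 + (5 + 304) = -9481 + 309 = -9172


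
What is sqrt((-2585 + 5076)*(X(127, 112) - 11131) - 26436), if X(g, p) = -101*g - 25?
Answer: I*sqrt(59768089) ≈ 7731.0*I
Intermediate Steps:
X(g, p) = -25 - 101*g
sqrt((-2585 + 5076)*(X(127, 112) - 11131) - 26436) = sqrt((-2585 + 5076)*((-25 - 101*127) - 11131) - 26436) = sqrt(2491*((-25 - 12827) - 11131) - 26436) = sqrt(2491*(-12852 - 11131) - 26436) = sqrt(2491*(-23983) - 26436) = sqrt(-59741653 - 26436) = sqrt(-59768089) = I*sqrt(59768089)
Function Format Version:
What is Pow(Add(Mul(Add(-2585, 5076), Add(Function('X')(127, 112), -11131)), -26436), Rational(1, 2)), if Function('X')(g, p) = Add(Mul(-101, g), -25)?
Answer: Mul(I, Pow(59768089, Rational(1, 2))) ≈ Mul(7731.0, I)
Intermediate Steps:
Function('X')(g, p) = Add(-25, Mul(-101, g))
Pow(Add(Mul(Add(-2585, 5076), Add(Function('X')(127, 112), -11131)), -26436), Rational(1, 2)) = Pow(Add(Mul(Add(-2585, 5076), Add(Add(-25, Mul(-101, 127)), -11131)), -26436), Rational(1, 2)) = Pow(Add(Mul(2491, Add(Add(-25, -12827), -11131)), -26436), Rational(1, 2)) = Pow(Add(Mul(2491, Add(-12852, -11131)), -26436), Rational(1, 2)) = Pow(Add(Mul(2491, -23983), -26436), Rational(1, 2)) = Pow(Add(-59741653, -26436), Rational(1, 2)) = Pow(-59768089, Rational(1, 2)) = Mul(I, Pow(59768089, Rational(1, 2)))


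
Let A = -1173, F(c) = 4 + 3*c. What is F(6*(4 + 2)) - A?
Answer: 1285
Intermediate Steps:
F(6*(4 + 2)) - A = (4 + 3*(6*(4 + 2))) - 1*(-1173) = (4 + 3*(6*6)) + 1173 = (4 + 3*36) + 1173 = (4 + 108) + 1173 = 112 + 1173 = 1285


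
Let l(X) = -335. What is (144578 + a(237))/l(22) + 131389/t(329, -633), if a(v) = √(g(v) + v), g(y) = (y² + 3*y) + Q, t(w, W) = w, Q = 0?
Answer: -3550847/110215 - √57117/335 ≈ -32.931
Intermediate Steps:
g(y) = y² + 3*y (g(y) = (y² + 3*y) + 0 = y² + 3*y)
a(v) = √(v + v*(3 + v)) (a(v) = √(v*(3 + v) + v) = √(v + v*(3 + v)))
(144578 + a(237))/l(22) + 131389/t(329, -633) = (144578 + √(237*(4 + 237)))/(-335) + 131389/329 = (144578 + √(237*241))*(-1/335) + 131389*(1/329) = (144578 + √57117)*(-1/335) + 131389/329 = (-144578/335 - √57117/335) + 131389/329 = -3550847/110215 - √57117/335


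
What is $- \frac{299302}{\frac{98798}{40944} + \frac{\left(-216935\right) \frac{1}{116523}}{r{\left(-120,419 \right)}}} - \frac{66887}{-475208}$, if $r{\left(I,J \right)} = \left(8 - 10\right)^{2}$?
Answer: $- \frac{113095061217241479569}{735914450288392} \approx -1.5368 \cdot 10^{5}$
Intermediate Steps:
$r{\left(I,J \right)} = 4$ ($r{\left(I,J \right)} = \left(-2\right)^{2} = 4$)
$- \frac{299302}{\frac{98798}{40944} + \frac{\left(-216935\right) \frac{1}{116523}}{r{\left(-120,419 \right)}}} - \frac{66887}{-475208} = - \frac{299302}{\frac{98798}{40944} + \frac{\left(-216935\right) \frac{1}{116523}}{4}} - \frac{66887}{-475208} = - \frac{299302}{98798 \cdot \frac{1}{40944} + \left(-216935\right) \frac{1}{116523} \cdot \frac{1}{4}} - - \frac{66887}{475208} = - \frac{299302}{\frac{49399}{20472} - \frac{216935}{466092}} + \frac{66887}{475208} = - \frac{299302}{\frac{1548615449}{795152952}} + \frac{66887}{475208} = \left(-299302\right) \frac{795152952}{1548615449} + \frac{66887}{475208} = - \frac{237990868839504}{1548615449} + \frac{66887}{475208} = - \frac{113095061217241479569}{735914450288392}$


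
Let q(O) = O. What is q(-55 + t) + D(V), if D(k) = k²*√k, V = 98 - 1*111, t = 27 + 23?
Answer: -5 + 169*I*√13 ≈ -5.0 + 609.34*I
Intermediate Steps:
t = 50
V = -13 (V = 98 - 111 = -13)
D(k) = k^(5/2)
q(-55 + t) + D(V) = (-55 + 50) + (-13)^(5/2) = -5 + 169*I*√13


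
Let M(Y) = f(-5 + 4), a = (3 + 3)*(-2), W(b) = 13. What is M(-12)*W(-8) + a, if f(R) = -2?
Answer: -38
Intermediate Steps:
a = -12 (a = 6*(-2) = -12)
M(Y) = -2
M(-12)*W(-8) + a = -2*13 - 12 = -26 - 12 = -38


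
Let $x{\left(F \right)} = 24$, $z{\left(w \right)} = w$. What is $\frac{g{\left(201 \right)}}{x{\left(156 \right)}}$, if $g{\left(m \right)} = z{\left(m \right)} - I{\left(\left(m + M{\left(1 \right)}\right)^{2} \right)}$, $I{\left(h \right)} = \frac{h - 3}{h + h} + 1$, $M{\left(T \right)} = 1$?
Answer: $\frac{5426933}{652864} \approx 8.3125$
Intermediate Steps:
$I{\left(h \right)} = 1 + \frac{-3 + h}{2 h}$ ($I{\left(h \right)} = \frac{-3 + h}{2 h} + 1 = 1 + \frac{-3 + h}{2 h}$)
$g{\left(m \right)} = m - \frac{3 \left(-1 + \left(1 + m\right)^{2}\right)}{2 \left(1 + m\right)^{2}}$ ($g{\left(m \right)} = m - \frac{3 \left(-1 + \left(m + 1\right)^{2}\right)}{2 \left(m + 1\right)^{2}} = m - \frac{3 \left(-1 + \left(1 + m\right)^{2}\right)}{2 \left(1 + m\right)^{2}}$)
$\frac{g{\left(201 \right)}}{x{\left(156 \right)}} = \frac{\frac{1}{2} \cdot 201 \frac{1}{1 + 201^{2} + 2 \cdot 201} \left(-4 + 201 + 2 \cdot 201^{2}\right)}{24} = \frac{1}{2} \cdot 201 \frac{1}{1 + 40401 + 402} \left(-4 + 201 + 2 \cdot 40401\right) \frac{1}{24} = \frac{1}{2} \cdot 201 \cdot \frac{1}{40804} \left(-4 + 201 + 80802\right) \frac{1}{24} = \frac{1}{2} \cdot 201 \cdot \frac{1}{40804} \cdot 80999 \cdot \frac{1}{24} = \frac{16280799}{81608} \cdot \frac{1}{24} = \frac{5426933}{652864}$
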